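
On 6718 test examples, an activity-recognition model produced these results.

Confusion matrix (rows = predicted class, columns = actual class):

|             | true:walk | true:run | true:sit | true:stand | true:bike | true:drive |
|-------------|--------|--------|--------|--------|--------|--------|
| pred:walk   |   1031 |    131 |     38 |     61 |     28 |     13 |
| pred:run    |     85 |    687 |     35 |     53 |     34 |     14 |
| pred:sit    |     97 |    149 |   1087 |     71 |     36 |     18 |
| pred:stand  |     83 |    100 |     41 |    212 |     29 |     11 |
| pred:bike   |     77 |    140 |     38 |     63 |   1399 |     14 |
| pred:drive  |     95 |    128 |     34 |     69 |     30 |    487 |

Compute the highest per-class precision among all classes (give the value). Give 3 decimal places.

Per-class precision (TP/(TP+FP)):
  walk: TP=1031, FP=131+38+61+28+13=271 → 1031/1302 = 0.7919
  run: TP=687, FP=85+35+53+34+14=221 → 687/908 = 0.7566
  sit: TP=1087, FP=97+149+71+36+18=371 → 1087/1458 = 0.7455
  stand: TP=212, FP=83+100+41+29+11=264 → 212/476 = 0.4454
  bike: TP=1399, FP=77+140+38+63+14=332 → 1399/1731 = 0.8082
  drive: TP=487, FP=95+128+34+69+30=356 → 487/843 = 0.5777
Highest is class 'bike' with precision = 0.808.

0.808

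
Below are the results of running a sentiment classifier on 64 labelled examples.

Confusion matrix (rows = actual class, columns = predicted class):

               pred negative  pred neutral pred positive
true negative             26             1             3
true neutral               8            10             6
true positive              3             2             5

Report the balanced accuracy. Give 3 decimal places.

0.594

Balanced accuracy = mean of per-class recall.
  negative: recall = 26/30 = 0.8667
  neutral: recall = 10/24 = 0.4167
  positive: recall = 5/10 = 0.5000
Mean = (0.8667 + 0.4167 + 0.5000) / 3 = 0.594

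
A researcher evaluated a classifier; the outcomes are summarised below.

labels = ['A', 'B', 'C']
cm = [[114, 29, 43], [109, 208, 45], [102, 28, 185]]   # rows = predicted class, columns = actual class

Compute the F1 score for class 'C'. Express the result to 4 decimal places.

0.6293

Treat 'C' as positive and all other classes as negative.
F1 score = 2·TP/(2·TP+FP+FN).
C: TP=185, FP=102+28=130, FN=43+45=88 → 370/588 = 0.62925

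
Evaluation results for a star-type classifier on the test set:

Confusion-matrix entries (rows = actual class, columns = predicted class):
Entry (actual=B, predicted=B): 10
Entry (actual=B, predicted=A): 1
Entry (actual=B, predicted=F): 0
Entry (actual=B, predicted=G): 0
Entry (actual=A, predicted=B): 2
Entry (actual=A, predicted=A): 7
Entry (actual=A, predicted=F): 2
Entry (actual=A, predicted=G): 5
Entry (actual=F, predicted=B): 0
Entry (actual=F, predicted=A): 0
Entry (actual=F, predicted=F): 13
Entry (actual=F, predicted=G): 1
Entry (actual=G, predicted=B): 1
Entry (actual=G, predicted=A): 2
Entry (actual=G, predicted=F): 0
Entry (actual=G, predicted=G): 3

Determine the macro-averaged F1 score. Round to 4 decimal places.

Per-class F1 score (2·TP/(2·TP+FP+FN)):
  B: TP=10, FP=2+0+1=3, FN=1+0+0=1 → 20/24 = 0.83333
  A: TP=7, FP=1+0+2=3, FN=2+2+5=9 → 14/26 = 0.53846
  F: TP=13, FP=0+2+0=2, FN=0+0+1=1 → 26/29 = 0.89655
  G: TP=3, FP=0+5+1=6, FN=1+2+0=3 → 6/15 = 0.40000
Macro-F1 score = mean = (0.83333 + 0.53846 + 0.89655 + 0.40000) / 4 = 0.6671

0.6671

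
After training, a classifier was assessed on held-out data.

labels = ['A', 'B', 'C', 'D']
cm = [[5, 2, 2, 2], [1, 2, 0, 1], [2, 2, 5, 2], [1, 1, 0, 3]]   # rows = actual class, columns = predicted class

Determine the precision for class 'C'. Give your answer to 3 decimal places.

Take TP from the diagonal, FP from the rest of the 'C' prediction marginal, FN from the rest of the 'C' actual marginal.
precision = TP/(TP+FP).
C: TP=5, FP=2+0+0=2 → 5/7 = 0.7143

0.714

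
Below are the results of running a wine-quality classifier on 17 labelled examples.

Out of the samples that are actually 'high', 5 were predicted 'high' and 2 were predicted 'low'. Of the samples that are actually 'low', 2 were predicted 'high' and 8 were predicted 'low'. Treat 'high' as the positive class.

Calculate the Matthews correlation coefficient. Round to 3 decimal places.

0.514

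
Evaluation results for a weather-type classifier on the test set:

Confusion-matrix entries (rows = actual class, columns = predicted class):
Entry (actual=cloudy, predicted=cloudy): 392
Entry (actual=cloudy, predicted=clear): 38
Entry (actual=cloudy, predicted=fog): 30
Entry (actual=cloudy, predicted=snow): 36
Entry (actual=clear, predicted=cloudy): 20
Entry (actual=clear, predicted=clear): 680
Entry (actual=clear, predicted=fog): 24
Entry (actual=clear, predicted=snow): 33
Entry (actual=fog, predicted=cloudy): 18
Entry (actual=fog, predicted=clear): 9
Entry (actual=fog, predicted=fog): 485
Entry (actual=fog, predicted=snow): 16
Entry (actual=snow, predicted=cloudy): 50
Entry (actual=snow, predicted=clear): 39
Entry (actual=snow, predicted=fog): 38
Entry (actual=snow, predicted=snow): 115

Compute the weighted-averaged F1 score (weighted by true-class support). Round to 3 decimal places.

0.822

Per-class F1 score (2·TP/(2·TP+FP+FN)):
  cloudy: TP=392, FP=20+18+50=88, FN=38+30+36=104 → 784/976 = 0.8033
  clear: TP=680, FP=38+9+39=86, FN=20+24+33=77 → 1360/1523 = 0.8930
  fog: TP=485, FP=30+24+38=92, FN=18+9+16=43 → 970/1105 = 0.8778
  snow: TP=115, FP=36+33+16=85, FN=50+39+38=127 → 230/442 = 0.5204
Weighted-F1 score = Σ (supportᵢ/N)·F1 scoreᵢ with N=2023: (496/2023)·0.8033 + (757/2023)·0.8930 + (528/2023)·0.8778 + (242/2023)·0.5204 = 0.822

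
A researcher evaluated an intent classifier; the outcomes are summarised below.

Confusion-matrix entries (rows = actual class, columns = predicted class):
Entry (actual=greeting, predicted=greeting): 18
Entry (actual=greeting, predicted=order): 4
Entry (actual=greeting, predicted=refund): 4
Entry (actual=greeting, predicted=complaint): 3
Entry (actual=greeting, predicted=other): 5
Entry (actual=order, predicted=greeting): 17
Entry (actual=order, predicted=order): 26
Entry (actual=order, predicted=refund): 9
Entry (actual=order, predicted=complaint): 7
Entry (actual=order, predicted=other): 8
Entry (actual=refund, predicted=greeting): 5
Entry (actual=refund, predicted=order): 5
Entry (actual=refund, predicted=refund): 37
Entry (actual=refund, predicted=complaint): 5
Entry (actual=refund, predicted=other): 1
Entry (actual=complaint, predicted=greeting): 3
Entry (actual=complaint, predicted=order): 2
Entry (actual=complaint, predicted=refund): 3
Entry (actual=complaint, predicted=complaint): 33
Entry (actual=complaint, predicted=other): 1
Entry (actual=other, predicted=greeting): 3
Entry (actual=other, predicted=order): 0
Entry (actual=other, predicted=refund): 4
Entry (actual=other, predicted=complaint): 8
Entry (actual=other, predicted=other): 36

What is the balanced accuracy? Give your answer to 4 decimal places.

Balanced accuracy = mean of per-class recall.
  greeting: recall = 18/34 = 0.52941
  order: recall = 26/67 = 0.38806
  refund: recall = 37/53 = 0.69811
  complaint: recall = 33/42 = 0.78571
  other: recall = 36/51 = 0.70588
Mean = (0.52941 + 0.38806 + 0.69811 + 0.78571 + 0.70588) / 5 = 0.6214

0.6214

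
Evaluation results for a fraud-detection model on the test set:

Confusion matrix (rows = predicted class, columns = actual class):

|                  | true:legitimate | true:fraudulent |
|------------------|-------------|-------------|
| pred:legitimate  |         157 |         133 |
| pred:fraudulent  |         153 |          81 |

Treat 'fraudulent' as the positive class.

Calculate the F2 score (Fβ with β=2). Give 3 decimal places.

0.372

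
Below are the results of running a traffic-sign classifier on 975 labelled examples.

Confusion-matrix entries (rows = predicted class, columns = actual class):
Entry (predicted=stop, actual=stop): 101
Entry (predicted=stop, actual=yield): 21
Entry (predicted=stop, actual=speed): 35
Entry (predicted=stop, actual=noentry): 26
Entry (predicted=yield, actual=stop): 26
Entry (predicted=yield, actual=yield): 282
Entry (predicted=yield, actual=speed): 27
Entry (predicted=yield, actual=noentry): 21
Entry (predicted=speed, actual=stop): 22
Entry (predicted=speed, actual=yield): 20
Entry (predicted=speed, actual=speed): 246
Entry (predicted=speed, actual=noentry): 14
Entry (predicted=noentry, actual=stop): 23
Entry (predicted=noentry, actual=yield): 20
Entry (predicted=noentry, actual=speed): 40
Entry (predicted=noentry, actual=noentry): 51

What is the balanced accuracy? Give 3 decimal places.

0.643

Balanced accuracy = mean of per-class recall.
  stop: recall = 101/172 = 0.5872
  yield: recall = 282/343 = 0.8222
  speed: recall = 246/348 = 0.7069
  noentry: recall = 51/112 = 0.4554
Mean = (0.5872 + 0.8222 + 0.7069 + 0.4554) / 4 = 0.643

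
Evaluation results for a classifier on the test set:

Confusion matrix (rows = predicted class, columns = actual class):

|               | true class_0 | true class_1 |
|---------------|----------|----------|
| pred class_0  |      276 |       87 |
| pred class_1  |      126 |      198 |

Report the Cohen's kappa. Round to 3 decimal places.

0.374

Observed agreement pₒ = trace/N = 474/687 = 0.6900
Expected agreement pₑ = Σ (rowᵢ·colᵢ)/N² = (402·363 + 285·324)/687² = 0.5048
κ = (pₒ − pₑ)/(1 − pₑ) = (0.6900 − 0.5048)/(1 − 0.5048) = 0.374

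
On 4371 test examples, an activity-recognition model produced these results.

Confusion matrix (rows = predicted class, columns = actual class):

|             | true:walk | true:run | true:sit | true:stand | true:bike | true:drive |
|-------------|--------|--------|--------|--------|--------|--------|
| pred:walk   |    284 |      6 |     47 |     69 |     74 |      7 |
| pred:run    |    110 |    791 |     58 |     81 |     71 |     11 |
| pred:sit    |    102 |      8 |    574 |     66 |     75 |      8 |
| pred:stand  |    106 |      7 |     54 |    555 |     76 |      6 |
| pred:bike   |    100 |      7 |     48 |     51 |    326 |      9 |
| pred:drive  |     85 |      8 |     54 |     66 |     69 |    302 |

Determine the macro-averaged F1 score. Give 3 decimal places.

Per-class F1 score (2·TP/(2·TP+FP+FN)):
  walk: TP=284, FP=6+47+69+74+7=203, FN=110+102+106+100+85=503 → 568/1274 = 0.4458
  run: TP=791, FP=110+58+81+71+11=331, FN=6+8+7+7+8=36 → 1582/1949 = 0.8117
  sit: TP=574, FP=102+8+66+75+8=259, FN=47+58+54+48+54=261 → 1148/1668 = 0.6882
  stand: TP=555, FP=106+7+54+76+6=249, FN=69+81+66+51+66=333 → 1110/1692 = 0.6560
  bike: TP=326, FP=100+7+48+51+9=215, FN=74+71+75+76+69=365 → 652/1232 = 0.5292
  drive: TP=302, FP=85+8+54+66+69=282, FN=7+11+8+6+9=41 → 604/927 = 0.6516
Macro-F1 score = mean = (0.4458 + 0.8117 + 0.6882 + 0.6560 + 0.5292 + 0.6516) / 6 = 0.630

0.630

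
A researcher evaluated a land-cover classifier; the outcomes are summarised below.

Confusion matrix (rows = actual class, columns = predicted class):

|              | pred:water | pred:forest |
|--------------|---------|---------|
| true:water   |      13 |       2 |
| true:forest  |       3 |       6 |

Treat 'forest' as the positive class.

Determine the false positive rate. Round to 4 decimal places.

FPR = FP/(FP+TN) = 2/(2+13) = 0.1333

0.1333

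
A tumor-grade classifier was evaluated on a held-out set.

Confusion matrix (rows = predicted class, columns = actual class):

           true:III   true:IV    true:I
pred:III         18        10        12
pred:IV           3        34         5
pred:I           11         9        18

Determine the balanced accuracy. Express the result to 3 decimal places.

0.573

Balanced accuracy = mean of per-class recall.
  III: recall = 18/32 = 0.5625
  IV: recall = 34/53 = 0.6415
  I: recall = 18/35 = 0.5143
Mean = (0.5625 + 0.6415 + 0.5143) / 3 = 0.573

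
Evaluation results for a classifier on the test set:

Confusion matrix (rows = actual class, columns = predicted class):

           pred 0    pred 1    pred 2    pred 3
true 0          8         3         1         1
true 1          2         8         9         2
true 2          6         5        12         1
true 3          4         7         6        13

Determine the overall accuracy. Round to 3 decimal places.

0.466

Accuracy = trace / total = (8+8+12+13=41) / 88 = 41/88 = 0.466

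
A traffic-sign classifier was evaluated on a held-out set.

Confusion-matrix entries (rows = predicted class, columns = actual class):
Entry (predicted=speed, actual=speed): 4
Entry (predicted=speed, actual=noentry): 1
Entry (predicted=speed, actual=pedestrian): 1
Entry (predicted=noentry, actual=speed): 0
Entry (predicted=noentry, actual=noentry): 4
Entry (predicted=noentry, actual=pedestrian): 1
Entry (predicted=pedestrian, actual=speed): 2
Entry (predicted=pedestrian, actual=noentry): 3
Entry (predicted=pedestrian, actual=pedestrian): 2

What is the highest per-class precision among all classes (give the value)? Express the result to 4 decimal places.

Per-class precision (TP/(TP+FP)):
  speed: TP=4, FP=1+1=2 → 4/6 = 0.66667
  noentry: TP=4, FP=0+1=1 → 4/5 = 0.80000
  pedestrian: TP=2, FP=2+3=5 → 2/7 = 0.28571
Highest is class 'noentry' with precision = 0.8000.

0.8000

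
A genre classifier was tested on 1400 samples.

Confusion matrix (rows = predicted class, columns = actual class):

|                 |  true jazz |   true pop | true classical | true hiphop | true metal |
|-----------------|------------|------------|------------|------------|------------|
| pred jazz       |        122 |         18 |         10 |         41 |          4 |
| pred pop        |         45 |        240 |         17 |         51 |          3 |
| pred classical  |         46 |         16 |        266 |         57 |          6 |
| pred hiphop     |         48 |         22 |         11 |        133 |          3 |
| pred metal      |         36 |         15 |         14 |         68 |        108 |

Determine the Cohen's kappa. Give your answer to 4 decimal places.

0.5238

Observed agreement pₒ = trace/N = 869/1400 = 0.62071
Expected agreement pₑ = Σ (rowᵢ·colᵢ)/N² = (297·195 + 311·356 + 318·391 + 350·217 + 124·241)/1400² = 0.20347
κ = (pₒ − pₑ)/(1 − pₑ) = (0.62071 − 0.20347)/(1 − 0.20347) = 0.5238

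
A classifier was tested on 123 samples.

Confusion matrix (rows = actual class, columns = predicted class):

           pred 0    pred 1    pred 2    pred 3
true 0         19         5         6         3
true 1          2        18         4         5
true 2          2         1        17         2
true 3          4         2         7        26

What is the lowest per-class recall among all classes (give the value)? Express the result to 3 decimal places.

Per-class recall (TP/(TP+FN)):
  0: TP=19, FN=5+6+3=14 → 19/33 = 0.5758
  1: TP=18, FN=2+4+5=11 → 18/29 = 0.6207
  2: TP=17, FN=2+1+2=5 → 17/22 = 0.7727
  3: TP=26, FN=4+2+7=13 → 26/39 = 0.6667
Lowest is class '0' with recall = 0.576.

0.576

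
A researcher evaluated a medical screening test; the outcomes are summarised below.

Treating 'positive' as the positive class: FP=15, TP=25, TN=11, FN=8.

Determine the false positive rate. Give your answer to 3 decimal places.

0.577

FPR = FP/(FP+TN) = 15/(15+11) = 0.577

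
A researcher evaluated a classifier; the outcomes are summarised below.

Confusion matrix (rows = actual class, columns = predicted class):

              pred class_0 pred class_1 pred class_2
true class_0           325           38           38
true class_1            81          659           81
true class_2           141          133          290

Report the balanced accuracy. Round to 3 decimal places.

0.709

Balanced accuracy = mean of per-class recall.
  class_0: recall = 325/401 = 0.8105
  class_1: recall = 659/821 = 0.8027
  class_2: recall = 290/564 = 0.5142
Mean = (0.8105 + 0.8027 + 0.5142) / 3 = 0.709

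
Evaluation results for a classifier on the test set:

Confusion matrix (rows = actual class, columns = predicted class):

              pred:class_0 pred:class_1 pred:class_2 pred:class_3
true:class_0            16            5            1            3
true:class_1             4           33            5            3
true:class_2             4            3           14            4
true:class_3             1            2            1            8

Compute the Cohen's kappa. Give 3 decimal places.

Observed agreement pₒ = trace/N = 71/107 = 0.6636
Expected agreement pₑ = Σ (rowᵢ·colᵢ)/N² = (25·25 + 45·43 + 25·21 + 12·18)/107² = 0.2883
κ = (pₒ − pₑ)/(1 − pₑ) = (0.6636 − 0.2883)/(1 − 0.2883) = 0.527

0.527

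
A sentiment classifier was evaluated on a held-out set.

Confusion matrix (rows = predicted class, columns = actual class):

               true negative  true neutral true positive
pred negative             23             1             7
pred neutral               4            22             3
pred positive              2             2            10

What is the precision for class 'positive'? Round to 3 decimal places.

0.714

precision = TP/(TP+FP).
positive: TP=10, FP=2+2=4 → 10/14 = 0.7143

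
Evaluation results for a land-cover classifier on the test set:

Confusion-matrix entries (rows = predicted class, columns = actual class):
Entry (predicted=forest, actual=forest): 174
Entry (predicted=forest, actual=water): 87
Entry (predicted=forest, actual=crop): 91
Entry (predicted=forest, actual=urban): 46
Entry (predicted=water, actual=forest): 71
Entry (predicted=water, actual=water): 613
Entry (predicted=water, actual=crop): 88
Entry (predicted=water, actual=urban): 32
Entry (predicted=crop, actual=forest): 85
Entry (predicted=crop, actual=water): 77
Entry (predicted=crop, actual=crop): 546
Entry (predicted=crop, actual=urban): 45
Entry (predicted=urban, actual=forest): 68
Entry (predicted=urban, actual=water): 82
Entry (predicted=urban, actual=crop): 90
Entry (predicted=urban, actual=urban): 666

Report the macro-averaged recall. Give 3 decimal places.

Per-class recall (TP/(TP+FN)):
  forest: TP=174, FN=71+85+68=224 → 174/398 = 0.4372
  water: TP=613, FN=87+77+82=246 → 613/859 = 0.7136
  crop: TP=546, FN=91+88+90=269 → 546/815 = 0.6699
  urban: TP=666, FN=46+32+45=123 → 666/789 = 0.8441
Macro-recall = mean = (0.4372 + 0.7136 + 0.6699 + 0.8441) / 4 = 0.666

0.666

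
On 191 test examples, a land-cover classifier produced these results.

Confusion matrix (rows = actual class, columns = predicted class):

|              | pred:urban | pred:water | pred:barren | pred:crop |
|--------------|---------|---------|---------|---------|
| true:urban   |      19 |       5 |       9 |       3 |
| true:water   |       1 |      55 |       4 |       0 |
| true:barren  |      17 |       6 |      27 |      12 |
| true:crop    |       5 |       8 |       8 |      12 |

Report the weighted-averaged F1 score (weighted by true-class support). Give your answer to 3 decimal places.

Per-class F1 score (2·TP/(2·TP+FP+FN)):
  urban: TP=19, FP=1+17+5=23, FN=5+9+3=17 → 38/78 = 0.4872
  water: TP=55, FP=5+6+8=19, FN=1+4+0=5 → 110/134 = 0.8209
  barren: TP=27, FP=9+4+8=21, FN=17+6+12=35 → 54/110 = 0.4909
  crop: TP=12, FP=3+0+12=15, FN=5+8+8=21 → 24/60 = 0.4000
Weighted-F1 score = Σ (supportᵢ/N)·F1 scoreᵢ with N=191: (36/191)·0.4872 + (60/191)·0.8209 + (62/191)·0.4909 + (33/191)·0.4000 = 0.578

0.578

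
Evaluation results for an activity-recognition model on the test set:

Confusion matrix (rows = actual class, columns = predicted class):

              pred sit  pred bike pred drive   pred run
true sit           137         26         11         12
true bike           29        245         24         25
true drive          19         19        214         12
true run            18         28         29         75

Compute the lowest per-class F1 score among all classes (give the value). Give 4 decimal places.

0.5474

Per-class F1 score (2·TP/(2·TP+FP+FN)):
  sit: TP=137, FP=29+19+18=66, FN=26+11+12=49 → 274/389 = 0.70437
  bike: TP=245, FP=26+19+28=73, FN=29+24+25=78 → 490/641 = 0.76443
  drive: TP=214, FP=11+24+29=64, FN=19+19+12=50 → 428/542 = 0.78967
  run: TP=75, FP=12+25+12=49, FN=18+28+29=75 → 150/274 = 0.54745
Lowest is class 'run' with F1 score = 0.5474.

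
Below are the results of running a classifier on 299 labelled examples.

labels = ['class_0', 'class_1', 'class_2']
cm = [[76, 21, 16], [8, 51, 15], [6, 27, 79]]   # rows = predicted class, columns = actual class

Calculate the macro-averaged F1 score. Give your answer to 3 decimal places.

0.683

Per-class F1 score (2·TP/(2·TP+FP+FN)):
  class_0: TP=76, FP=21+16=37, FN=8+6=14 → 152/203 = 0.7488
  class_1: TP=51, FP=8+15=23, FN=21+27=48 → 102/173 = 0.5896
  class_2: TP=79, FP=6+27=33, FN=16+15=31 → 158/222 = 0.7117
Macro-F1 score = mean = (0.7488 + 0.5896 + 0.7117) / 3 = 0.683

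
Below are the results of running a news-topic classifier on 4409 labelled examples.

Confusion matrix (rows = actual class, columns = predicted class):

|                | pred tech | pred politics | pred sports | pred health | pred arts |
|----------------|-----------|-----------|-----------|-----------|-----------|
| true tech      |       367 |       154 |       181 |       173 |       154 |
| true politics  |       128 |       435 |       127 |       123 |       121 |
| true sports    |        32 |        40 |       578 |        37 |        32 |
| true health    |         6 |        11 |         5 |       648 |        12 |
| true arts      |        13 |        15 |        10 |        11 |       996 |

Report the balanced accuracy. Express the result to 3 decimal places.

0.706

Balanced accuracy = mean of per-class recall.
  tech: recall = 367/1029 = 0.3567
  politics: recall = 435/934 = 0.4657
  sports: recall = 578/719 = 0.8039
  health: recall = 648/682 = 0.9501
  arts: recall = 996/1045 = 0.9531
Mean = (0.3567 + 0.4657 + 0.8039 + 0.9501 + 0.9531) / 5 = 0.706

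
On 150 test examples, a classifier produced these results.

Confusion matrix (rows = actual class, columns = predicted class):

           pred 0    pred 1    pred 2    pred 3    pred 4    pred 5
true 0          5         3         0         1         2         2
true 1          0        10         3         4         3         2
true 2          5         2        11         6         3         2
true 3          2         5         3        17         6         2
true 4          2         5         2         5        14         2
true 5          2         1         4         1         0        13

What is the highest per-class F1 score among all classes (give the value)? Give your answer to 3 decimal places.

Per-class F1 score (2·TP/(2·TP+FP+FN)):
  0: TP=5, FP=0+5+2+2+2=11, FN=3+0+1+2+2=8 → 10/29 = 0.3448
  1: TP=10, FP=3+2+5+5+1=16, FN=0+3+4+3+2=12 → 20/48 = 0.4167
  2: TP=11, FP=0+3+3+2+4=12, FN=5+2+6+3+2=18 → 22/52 = 0.4231
  3: TP=17, FP=1+4+6+5+1=17, FN=2+5+3+6+2=18 → 34/69 = 0.4928
  4: TP=14, FP=2+3+3+6+0=14, FN=2+5+2+5+2=16 → 28/58 = 0.4828
  5: TP=13, FP=2+2+2+2+2=10, FN=2+1+4+1+0=8 → 26/44 = 0.5909
Highest is class '5' with F1 score = 0.591.

0.591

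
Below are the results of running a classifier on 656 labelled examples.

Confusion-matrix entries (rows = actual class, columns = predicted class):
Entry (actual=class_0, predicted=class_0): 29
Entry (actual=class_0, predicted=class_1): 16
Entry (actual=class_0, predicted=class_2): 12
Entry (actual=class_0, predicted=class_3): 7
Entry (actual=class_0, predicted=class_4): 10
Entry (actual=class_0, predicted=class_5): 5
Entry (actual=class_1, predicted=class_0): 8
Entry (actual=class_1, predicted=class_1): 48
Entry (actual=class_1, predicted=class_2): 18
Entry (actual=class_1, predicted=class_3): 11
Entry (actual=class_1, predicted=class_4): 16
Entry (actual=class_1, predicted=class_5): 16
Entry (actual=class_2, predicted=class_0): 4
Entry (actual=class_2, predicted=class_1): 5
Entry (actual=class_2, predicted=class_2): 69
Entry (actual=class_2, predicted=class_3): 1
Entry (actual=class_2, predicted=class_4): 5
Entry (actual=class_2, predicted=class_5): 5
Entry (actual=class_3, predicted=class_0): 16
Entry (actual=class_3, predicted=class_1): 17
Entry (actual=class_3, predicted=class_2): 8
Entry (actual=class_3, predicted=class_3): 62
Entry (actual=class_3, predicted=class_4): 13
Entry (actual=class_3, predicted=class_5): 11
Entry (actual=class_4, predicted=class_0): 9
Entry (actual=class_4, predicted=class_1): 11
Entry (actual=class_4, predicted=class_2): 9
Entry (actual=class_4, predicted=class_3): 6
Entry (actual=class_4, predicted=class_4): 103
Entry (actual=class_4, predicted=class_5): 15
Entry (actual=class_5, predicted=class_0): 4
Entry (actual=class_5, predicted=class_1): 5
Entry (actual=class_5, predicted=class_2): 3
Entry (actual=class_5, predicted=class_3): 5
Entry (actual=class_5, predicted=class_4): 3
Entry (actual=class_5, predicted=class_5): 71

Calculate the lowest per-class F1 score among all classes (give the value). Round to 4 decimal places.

Per-class F1 score (2·TP/(2·TP+FP+FN)):
  class_0: TP=29, FP=8+4+16+9+4=41, FN=16+12+7+10+5=50 → 58/149 = 0.38926
  class_1: TP=48, FP=16+5+17+11+5=54, FN=8+18+11+16+16=69 → 96/219 = 0.43836
  class_2: TP=69, FP=12+18+8+9+3=50, FN=4+5+1+5+5=20 → 138/208 = 0.66346
  class_3: TP=62, FP=7+11+1+6+5=30, FN=16+17+8+13+11=65 → 124/219 = 0.56621
  class_4: TP=103, FP=10+16+5+13+3=47, FN=9+11+9+6+15=50 → 206/303 = 0.67987
  class_5: TP=71, FP=5+16+5+11+15=52, FN=4+5+3+5+3=20 → 142/214 = 0.66355
Lowest is class 'class_0' with F1 score = 0.3893.

0.3893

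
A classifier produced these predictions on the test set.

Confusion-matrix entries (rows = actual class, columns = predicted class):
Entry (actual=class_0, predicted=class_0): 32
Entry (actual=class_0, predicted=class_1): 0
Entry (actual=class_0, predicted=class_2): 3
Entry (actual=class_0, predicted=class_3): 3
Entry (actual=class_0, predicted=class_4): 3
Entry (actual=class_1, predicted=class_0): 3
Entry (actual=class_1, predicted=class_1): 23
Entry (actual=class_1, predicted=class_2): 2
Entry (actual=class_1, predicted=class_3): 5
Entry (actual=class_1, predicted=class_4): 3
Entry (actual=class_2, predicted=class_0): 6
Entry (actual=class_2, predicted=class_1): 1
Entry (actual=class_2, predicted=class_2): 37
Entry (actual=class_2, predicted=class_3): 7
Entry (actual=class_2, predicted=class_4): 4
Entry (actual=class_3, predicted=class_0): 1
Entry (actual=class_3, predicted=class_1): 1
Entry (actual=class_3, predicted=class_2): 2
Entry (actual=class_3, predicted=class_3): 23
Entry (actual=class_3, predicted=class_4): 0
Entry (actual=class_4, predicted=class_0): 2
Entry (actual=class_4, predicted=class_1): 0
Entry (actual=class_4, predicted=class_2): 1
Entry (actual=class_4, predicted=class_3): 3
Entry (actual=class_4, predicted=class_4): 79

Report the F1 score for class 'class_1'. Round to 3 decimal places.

0.754

One-vs-rest for 'class_1': TP = diagonal; FP = other classes predicted 'class_1'; FN = 'class_1' predicted as other.
F1 score = 2·TP/(2·TP+FP+FN).
class_1: TP=23, FP=0+1+1+0=2, FN=3+2+5+3=13 → 46/61 = 0.7541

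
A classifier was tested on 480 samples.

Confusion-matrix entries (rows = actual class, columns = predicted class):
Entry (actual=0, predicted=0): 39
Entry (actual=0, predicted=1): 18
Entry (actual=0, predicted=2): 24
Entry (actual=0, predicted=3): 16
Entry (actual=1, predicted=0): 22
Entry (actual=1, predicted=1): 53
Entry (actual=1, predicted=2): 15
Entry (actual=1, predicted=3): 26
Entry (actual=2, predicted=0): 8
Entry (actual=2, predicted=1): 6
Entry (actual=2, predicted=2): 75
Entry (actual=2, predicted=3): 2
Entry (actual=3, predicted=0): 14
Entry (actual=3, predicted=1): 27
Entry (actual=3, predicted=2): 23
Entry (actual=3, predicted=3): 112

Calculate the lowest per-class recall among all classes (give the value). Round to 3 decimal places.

0.402

Per-class recall (TP/(TP+FN)):
  0: TP=39, FN=18+24+16=58 → 39/97 = 0.4021
  1: TP=53, FN=22+15+26=63 → 53/116 = 0.4569
  2: TP=75, FN=8+6+2=16 → 75/91 = 0.8242
  3: TP=112, FN=14+27+23=64 → 112/176 = 0.6364
Lowest is class '0' with recall = 0.402.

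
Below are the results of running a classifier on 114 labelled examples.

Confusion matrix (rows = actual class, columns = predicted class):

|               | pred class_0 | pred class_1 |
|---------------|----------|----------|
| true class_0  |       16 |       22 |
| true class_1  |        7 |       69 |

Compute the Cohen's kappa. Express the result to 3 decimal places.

0.365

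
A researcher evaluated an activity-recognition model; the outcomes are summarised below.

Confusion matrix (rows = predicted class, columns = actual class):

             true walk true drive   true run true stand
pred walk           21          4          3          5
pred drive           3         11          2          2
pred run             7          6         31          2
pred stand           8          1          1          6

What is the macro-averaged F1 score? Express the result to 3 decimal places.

0.567

Per-class F1 score (2·TP/(2·TP+FP+FN)):
  walk: TP=21, FP=4+3+5=12, FN=3+7+8=18 → 42/72 = 0.5833
  drive: TP=11, FP=3+2+2=7, FN=4+6+1=11 → 22/40 = 0.5500
  run: TP=31, FP=7+6+2=15, FN=3+2+1=6 → 62/83 = 0.7470
  stand: TP=6, FP=8+1+1=10, FN=5+2+2=9 → 12/31 = 0.3871
Macro-F1 score = mean = (0.5833 + 0.5500 + 0.7470 + 0.3871) / 4 = 0.567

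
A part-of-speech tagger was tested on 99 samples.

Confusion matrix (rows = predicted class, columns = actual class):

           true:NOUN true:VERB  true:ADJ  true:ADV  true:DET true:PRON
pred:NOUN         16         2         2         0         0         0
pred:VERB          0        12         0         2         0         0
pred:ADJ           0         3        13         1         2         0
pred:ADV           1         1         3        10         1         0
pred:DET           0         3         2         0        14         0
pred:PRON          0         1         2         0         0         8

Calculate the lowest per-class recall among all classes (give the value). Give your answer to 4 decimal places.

Per-class recall (TP/(TP+FN)):
  NOUN: TP=16, FN=0+0+1+0+0=1 → 16/17 = 0.94118
  VERB: TP=12, FN=2+3+1+3+1=10 → 12/22 = 0.54545
  ADJ: TP=13, FN=2+0+3+2+2=9 → 13/22 = 0.59091
  ADV: TP=10, FN=0+2+1+0+0=3 → 10/13 = 0.76923
  DET: TP=14, FN=0+0+2+1+0=3 → 14/17 = 0.82353
  PRON: TP=8, FN=0+0+0+0+0=0 → 8/8 = 1.00000
Lowest is class 'VERB' with recall = 0.5455.

0.5455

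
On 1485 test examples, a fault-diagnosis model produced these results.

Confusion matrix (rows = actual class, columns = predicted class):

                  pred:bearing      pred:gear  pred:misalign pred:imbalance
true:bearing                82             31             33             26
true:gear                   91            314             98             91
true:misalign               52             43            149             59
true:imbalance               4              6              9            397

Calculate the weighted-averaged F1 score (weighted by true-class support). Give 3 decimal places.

0.629

Per-class F1 score (2·TP/(2·TP+FP+FN)):
  bearing: TP=82, FP=91+52+4=147, FN=31+33+26=90 → 164/401 = 0.4090
  gear: TP=314, FP=31+43+6=80, FN=91+98+91=280 → 628/988 = 0.6356
  misalign: TP=149, FP=33+98+9=140, FN=52+43+59=154 → 298/592 = 0.5034
  imbalance: TP=397, FP=26+91+59=176, FN=4+6+9=19 → 794/989 = 0.8028
Weighted-F1 score = Σ (supportᵢ/N)·F1 scoreᵢ with N=1485: (172/1485)·0.4090 + (594/1485)·0.6356 + (303/1485)·0.5034 + (416/1485)·0.8028 = 0.629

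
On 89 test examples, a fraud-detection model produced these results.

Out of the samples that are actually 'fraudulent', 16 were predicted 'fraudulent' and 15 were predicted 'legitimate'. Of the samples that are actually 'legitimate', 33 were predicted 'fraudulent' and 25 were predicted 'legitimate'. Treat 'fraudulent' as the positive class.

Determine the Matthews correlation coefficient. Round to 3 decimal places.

MCC = (TP·TN − FP·FN) / √((TP+FP)(TP+FN)(TN+FP)(TN+FN))
Numerator = 16·25 − 33·15 = -95
Denominator = √(49·31·58·40) = √3524080 = 1877.2533
MCC = -95 / 1877.2533 = -0.051

-0.051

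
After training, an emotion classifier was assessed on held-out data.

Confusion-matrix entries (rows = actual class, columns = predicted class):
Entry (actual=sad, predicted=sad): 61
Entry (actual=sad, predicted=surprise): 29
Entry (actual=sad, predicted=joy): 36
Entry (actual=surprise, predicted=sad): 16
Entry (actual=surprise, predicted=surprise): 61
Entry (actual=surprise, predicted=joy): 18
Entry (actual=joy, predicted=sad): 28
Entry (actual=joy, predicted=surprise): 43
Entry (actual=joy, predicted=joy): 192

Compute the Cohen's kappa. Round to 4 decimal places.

Observed agreement pₒ = trace/N = 314/484 = 0.64876
Expected agreement pₑ = Σ (rowᵢ·colᵢ)/N² = (126·105 + 95·133 + 263·246)/484² = 0.38660
κ = (pₒ − pₑ)/(1 − pₑ) = (0.64876 − 0.38660)/(1 − 0.38660) = 0.4274

0.4274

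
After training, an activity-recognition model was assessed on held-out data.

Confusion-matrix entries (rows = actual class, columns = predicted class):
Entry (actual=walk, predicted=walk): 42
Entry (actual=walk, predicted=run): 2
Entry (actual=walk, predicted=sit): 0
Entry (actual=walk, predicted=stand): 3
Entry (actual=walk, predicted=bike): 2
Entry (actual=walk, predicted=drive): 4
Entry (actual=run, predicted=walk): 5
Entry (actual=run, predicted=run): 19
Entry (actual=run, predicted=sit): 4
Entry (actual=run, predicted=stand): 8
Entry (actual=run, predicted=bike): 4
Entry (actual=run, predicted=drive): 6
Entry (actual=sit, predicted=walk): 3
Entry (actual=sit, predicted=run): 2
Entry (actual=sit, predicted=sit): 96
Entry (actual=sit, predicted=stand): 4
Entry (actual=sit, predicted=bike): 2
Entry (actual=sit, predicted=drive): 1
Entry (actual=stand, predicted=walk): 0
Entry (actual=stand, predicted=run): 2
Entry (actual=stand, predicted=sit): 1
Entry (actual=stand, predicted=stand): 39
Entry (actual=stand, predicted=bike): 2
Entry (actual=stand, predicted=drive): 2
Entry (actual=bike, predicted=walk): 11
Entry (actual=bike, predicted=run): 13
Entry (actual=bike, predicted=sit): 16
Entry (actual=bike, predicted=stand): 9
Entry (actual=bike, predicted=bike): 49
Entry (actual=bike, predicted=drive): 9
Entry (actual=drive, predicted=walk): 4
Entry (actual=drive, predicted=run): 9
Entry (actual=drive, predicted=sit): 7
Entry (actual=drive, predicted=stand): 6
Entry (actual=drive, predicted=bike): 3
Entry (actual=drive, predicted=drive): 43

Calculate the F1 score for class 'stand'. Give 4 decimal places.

0.6783

Treat 'stand' as positive and all other classes as negative.
F1 score = 2·TP/(2·TP+FP+FN).
stand: TP=39, FP=3+8+4+9+6=30, FN=0+2+1+2+2=7 → 78/115 = 0.67826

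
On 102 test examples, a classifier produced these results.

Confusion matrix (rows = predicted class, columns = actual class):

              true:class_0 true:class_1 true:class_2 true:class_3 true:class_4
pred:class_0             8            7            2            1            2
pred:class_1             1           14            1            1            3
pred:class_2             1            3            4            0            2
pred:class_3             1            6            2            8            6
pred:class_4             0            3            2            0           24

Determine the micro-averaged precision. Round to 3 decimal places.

Micro-averaging pools counts across classes: ΣTP=58, ΣFP=44, ΣFN=44.
Micro-precision = TP/(TP+FP) on pooled counts = 0.569 (equals overall accuracy in single-label multiclass).

0.569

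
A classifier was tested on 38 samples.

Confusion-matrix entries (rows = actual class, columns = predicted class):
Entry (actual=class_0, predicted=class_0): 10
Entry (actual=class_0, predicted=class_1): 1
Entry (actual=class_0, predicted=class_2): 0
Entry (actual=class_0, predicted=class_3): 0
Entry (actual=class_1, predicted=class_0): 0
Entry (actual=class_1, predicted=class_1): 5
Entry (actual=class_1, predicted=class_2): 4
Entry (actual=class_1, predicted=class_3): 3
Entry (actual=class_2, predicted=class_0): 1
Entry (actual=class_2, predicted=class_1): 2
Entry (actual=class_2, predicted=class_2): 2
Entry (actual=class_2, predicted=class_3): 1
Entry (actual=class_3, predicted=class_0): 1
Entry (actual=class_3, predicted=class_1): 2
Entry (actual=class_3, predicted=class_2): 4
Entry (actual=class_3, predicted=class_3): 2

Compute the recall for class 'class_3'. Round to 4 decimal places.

0.2222

One-vs-rest for 'class_3': TP = diagonal; FP = other classes predicted 'class_3'; FN = 'class_3' predicted as other.
recall = TP/(TP+FN).
class_3: TP=2, FN=1+2+4=7 → 2/9 = 0.22222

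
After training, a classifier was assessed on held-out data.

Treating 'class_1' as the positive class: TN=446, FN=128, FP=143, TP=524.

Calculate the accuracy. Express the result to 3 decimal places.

Accuracy = (TP+TN)/N = (524+446)/1241 = 0.782

0.782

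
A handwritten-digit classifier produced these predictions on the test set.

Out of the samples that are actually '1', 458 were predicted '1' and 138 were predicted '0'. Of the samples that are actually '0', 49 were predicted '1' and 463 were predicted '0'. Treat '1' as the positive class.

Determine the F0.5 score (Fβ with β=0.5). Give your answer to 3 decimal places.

0.873

Fβ = (1+β²)·TP / ((1+β²)·TP + β²·FN + FP), with β²=1/4
= 1.25·458 / (1.25·458 + 0.25·138 + 49) = 0.873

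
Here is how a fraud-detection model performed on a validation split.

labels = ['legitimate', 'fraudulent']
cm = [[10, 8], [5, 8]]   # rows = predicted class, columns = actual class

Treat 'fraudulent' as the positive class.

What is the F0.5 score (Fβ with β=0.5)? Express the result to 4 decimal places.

0.5882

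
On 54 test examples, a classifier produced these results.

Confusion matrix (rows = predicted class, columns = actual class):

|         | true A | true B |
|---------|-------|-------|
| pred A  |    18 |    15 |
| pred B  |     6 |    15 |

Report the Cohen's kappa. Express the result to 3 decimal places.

0.241

Observed agreement pₒ = trace/N = 33/54 = 0.6111
Expected agreement pₑ = Σ (rowᵢ·colᵢ)/N² = (24·33 + 30·21)/54² = 0.4877
κ = (pₒ − pₑ)/(1 − pₑ) = (0.6111 − 0.4877)/(1 − 0.4877) = 0.241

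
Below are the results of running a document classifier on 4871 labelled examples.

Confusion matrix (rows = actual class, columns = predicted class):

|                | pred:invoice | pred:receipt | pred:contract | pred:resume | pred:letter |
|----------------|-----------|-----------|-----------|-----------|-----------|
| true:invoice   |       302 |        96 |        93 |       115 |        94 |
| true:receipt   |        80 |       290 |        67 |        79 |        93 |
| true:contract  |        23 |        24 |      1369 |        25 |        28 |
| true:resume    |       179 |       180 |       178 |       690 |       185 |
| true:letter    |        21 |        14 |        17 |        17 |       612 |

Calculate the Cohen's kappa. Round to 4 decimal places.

Observed agreement pₒ = trace/N = 3263/4871 = 0.66988
Expected agreement pₑ = Σ (rowᵢ·colᵢ)/N² = (700·605 + 609·604 + 1469·1724 + 1412·926 + 681·1012)/4871² = 0.22424
κ = (pₒ − pₑ)/(1 − pₑ) = (0.66988 − 0.22424)/(1 − 0.22424) = 0.5745

0.5745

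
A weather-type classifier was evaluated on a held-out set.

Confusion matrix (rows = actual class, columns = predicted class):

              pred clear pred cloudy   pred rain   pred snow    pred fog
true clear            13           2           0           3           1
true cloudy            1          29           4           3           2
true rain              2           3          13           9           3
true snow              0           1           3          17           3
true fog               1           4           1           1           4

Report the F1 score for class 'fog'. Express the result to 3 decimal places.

0.333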